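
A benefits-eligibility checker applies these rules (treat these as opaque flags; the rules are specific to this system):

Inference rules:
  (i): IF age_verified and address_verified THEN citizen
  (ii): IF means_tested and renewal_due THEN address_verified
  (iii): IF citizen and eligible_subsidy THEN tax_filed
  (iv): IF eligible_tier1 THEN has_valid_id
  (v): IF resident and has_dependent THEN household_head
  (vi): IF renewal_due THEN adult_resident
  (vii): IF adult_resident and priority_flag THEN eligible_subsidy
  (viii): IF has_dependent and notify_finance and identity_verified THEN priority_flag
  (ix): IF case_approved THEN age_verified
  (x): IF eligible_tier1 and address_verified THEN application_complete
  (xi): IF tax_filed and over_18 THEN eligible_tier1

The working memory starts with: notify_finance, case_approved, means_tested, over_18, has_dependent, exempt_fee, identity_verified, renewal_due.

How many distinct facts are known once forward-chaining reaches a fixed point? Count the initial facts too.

18

[1] (ii) [IF means_tested and renewal_due THEN address_verified]; (vi) [IF renewal_due THEN adult_resident]; (viii) [IF has_dependent and notify_finance and identity_verified THEN priority_flag]; (ix) [IF case_approved THEN age_verified]. ⇒ new: address_verified, adult_resident, priority_flag, age_verified.
[2] (i) [IF age_verified and address_verified THEN citizen]; (vii) [IF adult_resident and priority_flag THEN eligible_subsidy]. ⇒ new: citizen, eligible_subsidy.
[3] (iii) [IF citizen and eligible_subsidy THEN tax_filed]. ⇒ new: tax_filed.
[4] (xi) [IF tax_filed and over_18 THEN eligible_tier1]. ⇒ new: eligible_tier1.
[5] (iv) [IF eligible_tier1 THEN has_valid_id]; (x) [IF eligible_tier1 and address_verified THEN application_complete]. ⇒ new: has_valid_id, application_complete.
Closure: {address_verified, adult_resident, age_verified, application_complete, case_approved, citizen, eligible_subsidy, eligible_tier1, exempt_fee, has_dependent, has_valid_id, identity_verified, means_tested, notify_finance, over_18, priority_flag, renewal_due, tax_filed} — 18 facts.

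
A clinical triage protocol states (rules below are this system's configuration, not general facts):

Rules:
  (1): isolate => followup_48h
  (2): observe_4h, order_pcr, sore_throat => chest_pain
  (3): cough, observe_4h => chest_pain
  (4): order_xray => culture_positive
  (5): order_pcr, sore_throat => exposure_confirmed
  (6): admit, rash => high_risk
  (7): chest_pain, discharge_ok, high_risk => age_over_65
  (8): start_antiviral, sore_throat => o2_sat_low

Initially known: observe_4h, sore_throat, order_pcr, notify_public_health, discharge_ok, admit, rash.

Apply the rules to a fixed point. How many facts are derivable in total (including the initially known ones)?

11

Round 1: (2) [observe_4h, order_pcr, sore_throat => chest_pain]; (5) [order_pcr, sore_throat => exposure_confirmed]; (6) [admit, rash => high_risk]. New: chest_pain, exposure_confirmed, high_risk.
Round 2: (7) [chest_pain, discharge_ok, high_risk => age_over_65]. New: age_over_65.
Closure: {admit, age_over_65, chest_pain, discharge_ok, exposure_confirmed, high_risk, notify_public_health, observe_4h, order_pcr, rash, sore_throat} — 11 facts.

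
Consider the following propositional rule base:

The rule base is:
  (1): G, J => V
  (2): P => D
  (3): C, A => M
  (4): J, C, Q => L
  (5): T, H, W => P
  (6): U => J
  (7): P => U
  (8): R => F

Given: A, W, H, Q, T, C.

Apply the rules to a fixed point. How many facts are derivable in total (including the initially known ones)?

Round 1: (3) [C, A => M]; (5) [T, H, W => P]. New: M, P.
Round 2: (2) [P => D]; (7) [P => U]. New: D, U.
Round 3: (6) [U => J]. New: J.
Round 4: (4) [J, C, Q => L]. New: L.
Closure: {A, C, D, H, J, L, M, P, Q, T, U, W} — 12 facts.

12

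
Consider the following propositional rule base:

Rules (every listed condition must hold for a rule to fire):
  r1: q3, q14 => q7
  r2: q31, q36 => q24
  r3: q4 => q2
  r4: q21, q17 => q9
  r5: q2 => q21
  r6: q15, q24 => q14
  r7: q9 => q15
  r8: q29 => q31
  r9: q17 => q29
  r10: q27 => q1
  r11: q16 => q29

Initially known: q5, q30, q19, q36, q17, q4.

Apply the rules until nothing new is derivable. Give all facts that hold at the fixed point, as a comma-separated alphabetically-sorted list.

Round 1 fires r3, r9, giving q2, q29.
Round 2 fires r5, r8, giving q21, q31.
Round 3 fires r2, r4, giving q24, q9.
Round 4 fires r7, giving q15.
Round 5 fires r6, giving q14.

q14, q15, q17, q19, q2, q21, q24, q29, q30, q31, q36, q4, q5, q9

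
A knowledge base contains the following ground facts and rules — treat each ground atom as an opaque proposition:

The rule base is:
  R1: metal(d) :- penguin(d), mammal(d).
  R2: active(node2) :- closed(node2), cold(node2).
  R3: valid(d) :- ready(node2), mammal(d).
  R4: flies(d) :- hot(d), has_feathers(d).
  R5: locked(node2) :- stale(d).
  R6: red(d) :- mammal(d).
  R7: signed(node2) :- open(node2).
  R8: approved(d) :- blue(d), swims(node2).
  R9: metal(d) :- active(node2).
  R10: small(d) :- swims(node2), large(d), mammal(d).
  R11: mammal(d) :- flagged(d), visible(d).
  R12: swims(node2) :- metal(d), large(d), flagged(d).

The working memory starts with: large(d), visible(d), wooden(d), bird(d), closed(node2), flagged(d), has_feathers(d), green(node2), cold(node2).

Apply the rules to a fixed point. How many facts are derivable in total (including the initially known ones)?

Round 1: R2 [active(node2) :- closed(node2), cold(node2).]; R11 [mammal(d) :- flagged(d), visible(d).]. Adds active(node2), mammal(d).
Round 2: R6 [red(d) :- mammal(d).]; R9 [metal(d) :- active(node2).]. Adds red(d), metal(d).
Round 3: R12 [swims(node2) :- metal(d), large(d), flagged(d).]. Adds swims(node2).
Round 4: R10 [small(d) :- swims(node2), large(d), mammal(d).]. Adds small(d).
Closure: {active(node2), bird(d), closed(node2), cold(node2), flagged(d), green(node2), has_feathers(d), large(d), mammal(d), metal(d), red(d), small(d), swims(node2), visible(d), wooden(d)} — 15 facts.

15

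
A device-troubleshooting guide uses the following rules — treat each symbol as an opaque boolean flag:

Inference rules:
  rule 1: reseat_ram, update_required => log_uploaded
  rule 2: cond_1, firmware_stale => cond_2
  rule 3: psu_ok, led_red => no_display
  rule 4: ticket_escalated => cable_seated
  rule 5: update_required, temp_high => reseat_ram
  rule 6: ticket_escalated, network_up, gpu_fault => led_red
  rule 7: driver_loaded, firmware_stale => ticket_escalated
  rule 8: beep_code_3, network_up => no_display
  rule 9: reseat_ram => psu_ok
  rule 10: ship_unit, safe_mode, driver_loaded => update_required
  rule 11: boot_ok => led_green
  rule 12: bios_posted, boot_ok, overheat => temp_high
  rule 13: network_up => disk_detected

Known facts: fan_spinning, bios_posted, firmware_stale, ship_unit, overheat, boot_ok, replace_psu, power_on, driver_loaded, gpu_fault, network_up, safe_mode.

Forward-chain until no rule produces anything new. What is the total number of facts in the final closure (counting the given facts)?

23

Round 1: rule 7 [driver_loaded, firmware_stale => ticket_escalated]; rule 10 [ship_unit, safe_mode, driver_loaded => update_required]; rule 11 [boot_ok => led_green]; rule 12 [bios_posted, boot_ok, overheat => temp_high]; rule 13 [network_up => disk_detected]. New: ticket_escalated, update_required, led_green, temp_high, disk_detected.
Round 2: rule 4 [ticket_escalated => cable_seated]; rule 5 [update_required, temp_high => reseat_ram]; rule 6 [ticket_escalated, network_up, gpu_fault => led_red]. New: cable_seated, reseat_ram, led_red.
Round 3: rule 1 [reseat_ram, update_required => log_uploaded]; rule 9 [reseat_ram => psu_ok]. New: log_uploaded, psu_ok.
Round 4: rule 3 [psu_ok, led_red => no_display]. New: no_display.
Closure: {bios_posted, boot_ok, cable_seated, disk_detected, driver_loaded, fan_spinning, firmware_stale, gpu_fault, led_green, led_red, log_uploaded, network_up, no_display, overheat, power_on, psu_ok, replace_psu, reseat_ram, safe_mode, ship_unit, temp_high, ticket_escalated, update_required} — 23 facts.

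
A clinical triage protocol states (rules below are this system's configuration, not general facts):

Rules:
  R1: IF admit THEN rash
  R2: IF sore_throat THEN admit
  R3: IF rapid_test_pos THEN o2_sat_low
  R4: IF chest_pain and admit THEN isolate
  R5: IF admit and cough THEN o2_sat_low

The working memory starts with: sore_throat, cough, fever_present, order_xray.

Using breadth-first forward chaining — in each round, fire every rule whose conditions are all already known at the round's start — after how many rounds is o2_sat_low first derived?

Round 1 — R2, derive admit.
Round 2 — R1, R5, derive rash, o2_sat_low.
o2_sat_low first appears in round 2.

2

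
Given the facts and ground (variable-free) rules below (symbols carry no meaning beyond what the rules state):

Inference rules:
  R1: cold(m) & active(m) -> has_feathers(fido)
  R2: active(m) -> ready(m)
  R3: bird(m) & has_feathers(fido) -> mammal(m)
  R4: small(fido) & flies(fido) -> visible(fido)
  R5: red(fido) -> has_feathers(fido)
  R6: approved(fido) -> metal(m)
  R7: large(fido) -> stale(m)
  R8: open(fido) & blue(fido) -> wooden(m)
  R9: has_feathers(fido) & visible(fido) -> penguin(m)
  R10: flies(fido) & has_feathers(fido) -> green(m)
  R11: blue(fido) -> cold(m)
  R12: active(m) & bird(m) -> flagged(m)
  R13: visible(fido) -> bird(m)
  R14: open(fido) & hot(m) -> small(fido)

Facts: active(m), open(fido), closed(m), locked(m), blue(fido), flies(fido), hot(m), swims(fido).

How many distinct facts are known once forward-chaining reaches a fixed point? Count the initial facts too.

19

Round 1 fires R2, R8, R11, R14, giving ready(m), wooden(m), cold(m), small(fido).
Round 2 fires R1, R4, giving has_feathers(fido), visible(fido).
Round 3 fires R9, R10, R13, giving penguin(m), green(m), bird(m).
Round 4 fires R3, R12, giving mammal(m), flagged(m).
Closure: {active(m), bird(m), blue(fido), closed(m), cold(m), flagged(m), flies(fido), green(m), has_feathers(fido), hot(m), locked(m), mammal(m), open(fido), penguin(m), ready(m), small(fido), swims(fido), visible(fido), wooden(m)} — 19 facts.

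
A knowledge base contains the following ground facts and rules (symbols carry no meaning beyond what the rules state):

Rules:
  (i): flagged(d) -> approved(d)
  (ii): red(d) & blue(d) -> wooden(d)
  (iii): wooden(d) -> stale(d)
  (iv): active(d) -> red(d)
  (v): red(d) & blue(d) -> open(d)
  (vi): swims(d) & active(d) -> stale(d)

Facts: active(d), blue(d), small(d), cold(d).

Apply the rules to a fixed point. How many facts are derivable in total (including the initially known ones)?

Round 1 fires (iv), giving red(d).
Round 2 fires (ii), (v), giving wooden(d), open(d).
Round 3 fires (iii), giving stale(d).
Closure: {active(d), blue(d), cold(d), open(d), red(d), small(d), stale(d), wooden(d)} — 8 facts.

8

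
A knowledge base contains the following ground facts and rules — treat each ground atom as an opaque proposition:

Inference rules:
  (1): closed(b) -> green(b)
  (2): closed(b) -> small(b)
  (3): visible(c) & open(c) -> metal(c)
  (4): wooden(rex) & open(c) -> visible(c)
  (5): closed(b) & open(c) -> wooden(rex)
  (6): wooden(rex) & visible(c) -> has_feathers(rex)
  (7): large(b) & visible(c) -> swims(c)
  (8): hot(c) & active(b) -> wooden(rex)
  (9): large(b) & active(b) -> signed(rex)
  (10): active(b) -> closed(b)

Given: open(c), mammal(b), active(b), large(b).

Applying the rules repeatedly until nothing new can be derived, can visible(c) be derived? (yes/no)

Round 1 — (9), (10), derive signed(rex), closed(b).
Round 2 — (1), (2), (5), derive green(b), small(b), wooden(rex).
Round 3 — (4), derive visible(c).
Round 4 — (3), (6), (7), derive metal(c), has_feathers(rex), swims(c).
visible(c) appears in round 3, so it is derivable.

yes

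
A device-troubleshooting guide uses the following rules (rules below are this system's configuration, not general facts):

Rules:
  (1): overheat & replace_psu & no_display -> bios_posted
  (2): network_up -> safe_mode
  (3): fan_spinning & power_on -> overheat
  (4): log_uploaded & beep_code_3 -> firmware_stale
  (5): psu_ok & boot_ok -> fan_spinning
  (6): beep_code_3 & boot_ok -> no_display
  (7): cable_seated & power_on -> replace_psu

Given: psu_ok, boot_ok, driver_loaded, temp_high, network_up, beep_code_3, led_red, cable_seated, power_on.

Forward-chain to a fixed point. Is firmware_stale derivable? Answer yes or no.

Round 1 fires (2), (5), (6), (7), giving safe_mode, fan_spinning, no_display, replace_psu.
Round 2 fires (3), giving overheat.
Round 3 fires (1), giving bios_posted.
Fixed point reached. firmware_stale is concluded only by (4); (4) needs log_uploaded (never derived).

no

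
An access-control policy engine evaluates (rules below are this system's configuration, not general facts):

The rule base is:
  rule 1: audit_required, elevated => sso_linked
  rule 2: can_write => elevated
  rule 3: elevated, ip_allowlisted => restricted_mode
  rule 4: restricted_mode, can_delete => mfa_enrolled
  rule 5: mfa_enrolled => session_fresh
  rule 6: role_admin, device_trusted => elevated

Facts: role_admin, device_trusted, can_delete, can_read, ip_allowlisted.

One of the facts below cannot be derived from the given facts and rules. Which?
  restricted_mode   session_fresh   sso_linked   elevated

[1] rule 6 [role_admin, device_trusted => elevated]. ⇒ new: elevated.
[2] rule 3 [elevated, ip_allowlisted => restricted_mode]. ⇒ new: restricted_mode.
[3] rule 4 [restricted_mode, can_delete => mfa_enrolled]. ⇒ new: mfa_enrolled.
[4] rule 5 [mfa_enrolled => session_fresh]. ⇒ new: session_fresh.
Derived: elevated (round 1), restricted_mode (round 2), session_fresh (round 4). sso_linked never appears in any round.

sso_linked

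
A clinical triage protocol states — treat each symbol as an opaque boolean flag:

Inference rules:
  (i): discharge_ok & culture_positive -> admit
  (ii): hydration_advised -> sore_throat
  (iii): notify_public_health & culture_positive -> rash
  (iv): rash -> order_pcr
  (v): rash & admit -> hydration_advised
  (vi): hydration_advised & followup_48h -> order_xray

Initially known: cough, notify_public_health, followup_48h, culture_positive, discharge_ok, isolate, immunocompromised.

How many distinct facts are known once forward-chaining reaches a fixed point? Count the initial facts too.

Round 1: (i) [discharge_ok & culture_positive -> admit]; (iii) [notify_public_health & culture_positive -> rash]. Adds admit, rash.
Round 2: (iv) [rash -> order_pcr]; (v) [rash & admit -> hydration_advised]. Adds order_pcr, hydration_advised.
Round 3: (ii) [hydration_advised -> sore_throat]; (vi) [hydration_advised & followup_48h -> order_xray]. Adds sore_throat, order_xray.
Closure: {admit, cough, culture_positive, discharge_ok, followup_48h, hydration_advised, immunocompromised, isolate, notify_public_health, order_pcr, order_xray, rash, sore_throat} — 13 facts.

13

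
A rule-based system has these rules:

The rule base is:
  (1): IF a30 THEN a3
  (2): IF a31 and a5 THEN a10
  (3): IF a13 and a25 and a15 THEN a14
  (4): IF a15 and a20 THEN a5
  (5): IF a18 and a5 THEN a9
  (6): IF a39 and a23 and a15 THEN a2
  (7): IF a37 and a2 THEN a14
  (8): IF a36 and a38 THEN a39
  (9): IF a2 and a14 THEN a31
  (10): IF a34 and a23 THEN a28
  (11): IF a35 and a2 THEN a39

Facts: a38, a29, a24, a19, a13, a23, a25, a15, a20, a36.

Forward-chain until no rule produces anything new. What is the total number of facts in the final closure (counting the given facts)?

16

Round 1 fires (3), (4), (8), giving a14, a5, a39.
Round 2 fires (6), giving a2.
Round 3 fires (9), giving a31.
Round 4 fires (2), giving a10.
Closure: {a10, a13, a14, a15, a19, a2, a20, a23, a24, a25, a29, a31, a36, a38, a39, a5} — 16 facts.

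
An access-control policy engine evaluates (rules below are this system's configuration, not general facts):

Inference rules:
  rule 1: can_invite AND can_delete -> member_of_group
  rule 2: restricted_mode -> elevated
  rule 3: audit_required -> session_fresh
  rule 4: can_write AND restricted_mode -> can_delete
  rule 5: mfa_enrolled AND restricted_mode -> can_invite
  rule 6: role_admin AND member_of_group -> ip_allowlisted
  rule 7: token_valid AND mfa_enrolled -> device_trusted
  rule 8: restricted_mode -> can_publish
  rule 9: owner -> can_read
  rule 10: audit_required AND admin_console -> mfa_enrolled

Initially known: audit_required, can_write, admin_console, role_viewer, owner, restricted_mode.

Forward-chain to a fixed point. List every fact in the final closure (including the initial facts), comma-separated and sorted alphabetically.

admin_console, audit_required, can_delete, can_invite, can_publish, can_read, can_write, elevated, member_of_group, mfa_enrolled, owner, restricted_mode, role_viewer, session_fresh

[1] rule 2 [restricted_mode -> elevated]; rule 3 [audit_required -> session_fresh]; rule 4 [can_write AND restricted_mode -> can_delete]; rule 8 [restricted_mode -> can_publish]; rule 9 [owner -> can_read]; rule 10 [audit_required AND admin_console -> mfa_enrolled]. ⇒ new: elevated, session_fresh, can_delete, can_publish, can_read, mfa_enrolled.
[2] rule 5 [mfa_enrolled AND restricted_mode -> can_invite]. ⇒ new: can_invite.
[3] rule 1 [can_invite AND can_delete -> member_of_group]. ⇒ new: member_of_group.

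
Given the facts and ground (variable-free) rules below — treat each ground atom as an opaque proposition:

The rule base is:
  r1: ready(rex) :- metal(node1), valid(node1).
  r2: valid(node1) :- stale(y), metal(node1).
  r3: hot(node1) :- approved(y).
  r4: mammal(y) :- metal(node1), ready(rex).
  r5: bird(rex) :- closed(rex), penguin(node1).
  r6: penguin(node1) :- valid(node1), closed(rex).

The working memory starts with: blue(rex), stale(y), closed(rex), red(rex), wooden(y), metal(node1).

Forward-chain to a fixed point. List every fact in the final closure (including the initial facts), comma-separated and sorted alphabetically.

bird(rex), blue(rex), closed(rex), mammal(y), metal(node1), penguin(node1), ready(rex), red(rex), stale(y), valid(node1), wooden(y)

Round 1 — r2, derive valid(node1).
Round 2 — r1, r6, derive ready(rex), penguin(node1).
Round 3 — r4, r5, derive mammal(y), bird(rex).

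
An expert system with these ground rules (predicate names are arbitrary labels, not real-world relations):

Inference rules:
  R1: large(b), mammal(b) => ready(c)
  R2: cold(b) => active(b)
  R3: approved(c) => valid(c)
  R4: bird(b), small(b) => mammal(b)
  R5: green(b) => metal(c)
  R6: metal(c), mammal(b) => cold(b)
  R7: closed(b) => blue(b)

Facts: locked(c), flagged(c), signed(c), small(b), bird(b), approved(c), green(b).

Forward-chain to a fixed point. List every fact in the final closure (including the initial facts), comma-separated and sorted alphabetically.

active(b), approved(c), bird(b), cold(b), flagged(c), green(b), locked(c), mammal(b), metal(c), signed(c), small(b), valid(c)

Round 1 fires R3, R4, R5, giving valid(c), mammal(b), metal(c).
Round 2 fires R6, giving cold(b).
Round 3 fires R2, giving active(b).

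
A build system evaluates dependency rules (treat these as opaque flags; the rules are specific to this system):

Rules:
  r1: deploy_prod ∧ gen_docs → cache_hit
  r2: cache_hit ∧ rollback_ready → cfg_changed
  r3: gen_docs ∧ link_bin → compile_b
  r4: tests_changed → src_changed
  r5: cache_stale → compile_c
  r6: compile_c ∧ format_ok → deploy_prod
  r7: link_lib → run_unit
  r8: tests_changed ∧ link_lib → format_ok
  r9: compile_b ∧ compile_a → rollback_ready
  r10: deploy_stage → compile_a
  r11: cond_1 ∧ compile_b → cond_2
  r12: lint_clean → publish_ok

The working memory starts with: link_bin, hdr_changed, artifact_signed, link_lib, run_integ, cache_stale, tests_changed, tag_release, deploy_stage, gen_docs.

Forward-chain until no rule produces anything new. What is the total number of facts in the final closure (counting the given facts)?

Round 1 — r3, r4, r5, r7, r8, r10, derive compile_b, src_changed, compile_c, run_unit, format_ok, compile_a.
Round 2 — r6, r9, derive deploy_prod, rollback_ready.
Round 3 — r1, derive cache_hit.
Round 4 — r2, derive cfg_changed.
Closure: {artifact_signed, cache_hit, cache_stale, cfg_changed, compile_a, compile_b, compile_c, deploy_prod, deploy_stage, format_ok, gen_docs, hdr_changed, link_bin, link_lib, rollback_ready, run_integ, run_unit, src_changed, tag_release, tests_changed} — 20 facts.

20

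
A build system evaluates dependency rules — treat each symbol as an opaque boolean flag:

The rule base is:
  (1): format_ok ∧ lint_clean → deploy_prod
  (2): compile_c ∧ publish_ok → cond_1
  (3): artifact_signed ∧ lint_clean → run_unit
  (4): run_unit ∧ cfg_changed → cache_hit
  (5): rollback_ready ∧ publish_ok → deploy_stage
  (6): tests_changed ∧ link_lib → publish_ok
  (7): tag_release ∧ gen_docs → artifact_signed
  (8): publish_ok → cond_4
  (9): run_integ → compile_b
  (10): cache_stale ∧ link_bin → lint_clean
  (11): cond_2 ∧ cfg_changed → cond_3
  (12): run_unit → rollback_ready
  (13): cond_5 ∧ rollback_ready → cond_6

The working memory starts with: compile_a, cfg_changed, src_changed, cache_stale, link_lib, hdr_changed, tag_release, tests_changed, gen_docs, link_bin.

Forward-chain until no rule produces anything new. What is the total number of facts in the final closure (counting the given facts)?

[1] (6) [tests_changed ∧ link_lib → publish_ok]; (7) [tag_release ∧ gen_docs → artifact_signed]; (10) [cache_stale ∧ link_bin → lint_clean]. ⇒ new: publish_ok, artifact_signed, lint_clean.
[2] (3) [artifact_signed ∧ lint_clean → run_unit]; (8) [publish_ok → cond_4]. ⇒ new: run_unit, cond_4.
[3] (4) [run_unit ∧ cfg_changed → cache_hit]; (12) [run_unit → rollback_ready]. ⇒ new: cache_hit, rollback_ready.
[4] (5) [rollback_ready ∧ publish_ok → deploy_stage]. ⇒ new: deploy_stage.
Closure: {artifact_signed, cache_hit, cache_stale, cfg_changed, compile_a, cond_4, deploy_stage, gen_docs, hdr_changed, link_bin, link_lib, lint_clean, publish_ok, rollback_ready, run_unit, src_changed, tag_release, tests_changed} — 18 facts.

18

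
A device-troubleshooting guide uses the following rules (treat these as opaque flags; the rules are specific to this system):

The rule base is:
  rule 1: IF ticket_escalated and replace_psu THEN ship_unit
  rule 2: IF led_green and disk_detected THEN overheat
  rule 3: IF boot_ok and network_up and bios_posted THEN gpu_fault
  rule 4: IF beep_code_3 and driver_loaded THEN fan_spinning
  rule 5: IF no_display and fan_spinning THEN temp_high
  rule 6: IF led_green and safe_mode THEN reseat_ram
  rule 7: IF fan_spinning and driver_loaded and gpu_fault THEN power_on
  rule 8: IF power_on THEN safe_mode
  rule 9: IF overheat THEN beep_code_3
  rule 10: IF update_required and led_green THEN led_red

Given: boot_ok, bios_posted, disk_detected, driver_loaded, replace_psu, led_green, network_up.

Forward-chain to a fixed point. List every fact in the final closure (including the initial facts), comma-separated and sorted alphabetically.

beep_code_3, bios_posted, boot_ok, disk_detected, driver_loaded, fan_spinning, gpu_fault, led_green, network_up, overheat, power_on, replace_psu, reseat_ram, safe_mode

Round 1: rule 2 [IF led_green and disk_detected THEN overheat]; rule 3 [IF boot_ok and network_up and bios_posted THEN gpu_fault]. New: overheat, gpu_fault.
Round 2: rule 9 [IF overheat THEN beep_code_3]. New: beep_code_3.
Round 3: rule 4 [IF beep_code_3 and driver_loaded THEN fan_spinning]. New: fan_spinning.
Round 4: rule 7 [IF fan_spinning and driver_loaded and gpu_fault THEN power_on]. New: power_on.
Round 5: rule 8 [IF power_on THEN safe_mode]. New: safe_mode.
Round 6: rule 6 [IF led_green and safe_mode THEN reseat_ram]. New: reseat_ram.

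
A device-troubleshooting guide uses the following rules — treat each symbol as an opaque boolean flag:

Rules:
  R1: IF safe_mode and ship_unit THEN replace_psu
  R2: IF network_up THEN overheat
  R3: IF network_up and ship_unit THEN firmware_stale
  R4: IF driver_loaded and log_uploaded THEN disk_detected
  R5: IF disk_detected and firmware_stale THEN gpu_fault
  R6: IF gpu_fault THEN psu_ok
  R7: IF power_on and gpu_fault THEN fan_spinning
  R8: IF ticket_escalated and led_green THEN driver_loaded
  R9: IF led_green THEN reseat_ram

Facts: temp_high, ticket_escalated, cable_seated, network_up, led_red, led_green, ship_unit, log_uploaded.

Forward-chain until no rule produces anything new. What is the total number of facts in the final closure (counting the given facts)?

15

[1] R2 [IF network_up THEN overheat]; R3 [IF network_up and ship_unit THEN firmware_stale]; R8 [IF ticket_escalated and led_green THEN driver_loaded]; R9 [IF led_green THEN reseat_ram]. ⇒ new: overheat, firmware_stale, driver_loaded, reseat_ram.
[2] R4 [IF driver_loaded and log_uploaded THEN disk_detected]. ⇒ new: disk_detected.
[3] R5 [IF disk_detected and firmware_stale THEN gpu_fault]. ⇒ new: gpu_fault.
[4] R6 [IF gpu_fault THEN psu_ok]. ⇒ new: psu_ok.
Closure: {cable_seated, disk_detected, driver_loaded, firmware_stale, gpu_fault, led_green, led_red, log_uploaded, network_up, overheat, psu_ok, reseat_ram, ship_unit, temp_high, ticket_escalated} — 15 facts.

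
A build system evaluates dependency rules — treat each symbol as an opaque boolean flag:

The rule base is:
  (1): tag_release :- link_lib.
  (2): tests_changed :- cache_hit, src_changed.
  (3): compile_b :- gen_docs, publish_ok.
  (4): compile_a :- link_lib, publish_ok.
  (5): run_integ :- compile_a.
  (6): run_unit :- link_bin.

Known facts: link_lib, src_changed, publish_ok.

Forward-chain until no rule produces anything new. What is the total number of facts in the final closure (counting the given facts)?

Round 1: (1) [tag_release :- link_lib.]; (4) [compile_a :- link_lib, publish_ok.]. New: tag_release, compile_a.
Round 2: (5) [run_integ :- compile_a.]. New: run_integ.
Closure: {compile_a, link_lib, publish_ok, run_integ, src_changed, tag_release} — 6 facts.

6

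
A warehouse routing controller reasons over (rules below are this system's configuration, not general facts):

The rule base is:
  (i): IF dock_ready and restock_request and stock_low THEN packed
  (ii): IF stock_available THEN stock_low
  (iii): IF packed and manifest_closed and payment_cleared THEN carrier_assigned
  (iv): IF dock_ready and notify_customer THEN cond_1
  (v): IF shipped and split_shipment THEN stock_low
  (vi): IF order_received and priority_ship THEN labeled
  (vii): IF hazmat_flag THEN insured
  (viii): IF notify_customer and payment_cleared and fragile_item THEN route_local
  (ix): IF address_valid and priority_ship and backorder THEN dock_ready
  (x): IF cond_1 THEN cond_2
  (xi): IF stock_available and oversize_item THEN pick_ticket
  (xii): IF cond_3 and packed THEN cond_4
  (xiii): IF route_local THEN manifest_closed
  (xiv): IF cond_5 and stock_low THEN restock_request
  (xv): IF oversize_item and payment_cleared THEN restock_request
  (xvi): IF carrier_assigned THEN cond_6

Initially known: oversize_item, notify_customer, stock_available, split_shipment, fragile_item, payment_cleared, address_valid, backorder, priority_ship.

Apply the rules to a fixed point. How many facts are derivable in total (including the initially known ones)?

Round 1 fires (ii), (viii), (ix), (xi), (xv), giving stock_low, route_local, dock_ready, pick_ticket, restock_request.
Round 2 fires (i), (iv), (xiii), giving packed, cond_1, manifest_closed.
Round 3 fires (iii), (x), giving carrier_assigned, cond_2.
Round 4 fires (xvi), giving cond_6.
Closure: {address_valid, backorder, carrier_assigned, cond_1, cond_2, cond_6, dock_ready, fragile_item, manifest_closed, notify_customer, oversize_item, packed, payment_cleared, pick_ticket, priority_ship, restock_request, route_local, split_shipment, stock_available, stock_low} — 20 facts.

20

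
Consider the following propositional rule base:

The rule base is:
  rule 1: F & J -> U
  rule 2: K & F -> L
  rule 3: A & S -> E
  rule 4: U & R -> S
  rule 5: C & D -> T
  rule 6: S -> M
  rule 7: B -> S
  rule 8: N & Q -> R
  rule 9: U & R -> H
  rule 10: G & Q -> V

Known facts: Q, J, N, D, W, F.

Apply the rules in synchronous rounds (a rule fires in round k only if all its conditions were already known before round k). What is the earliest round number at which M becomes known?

Round 1 fires rule 1, rule 8, giving U, R.
Round 2 fires rule 4, rule 9, giving S, H.
Round 3 fires rule 6, giving M.
M first appears in round 3.

3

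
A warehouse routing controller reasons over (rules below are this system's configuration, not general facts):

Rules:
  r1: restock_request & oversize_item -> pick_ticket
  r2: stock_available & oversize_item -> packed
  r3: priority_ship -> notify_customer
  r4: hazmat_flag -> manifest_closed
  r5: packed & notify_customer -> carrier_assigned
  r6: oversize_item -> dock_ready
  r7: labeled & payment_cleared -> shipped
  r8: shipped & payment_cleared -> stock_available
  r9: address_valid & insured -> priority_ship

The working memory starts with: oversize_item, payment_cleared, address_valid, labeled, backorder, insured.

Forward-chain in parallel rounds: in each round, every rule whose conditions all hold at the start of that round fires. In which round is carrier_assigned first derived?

4

[1] r6 [oversize_item -> dock_ready]; r7 [labeled & payment_cleared -> shipped]; r9 [address_valid & insured -> priority_ship]. ⇒ new: dock_ready, shipped, priority_ship.
[2] r3 [priority_ship -> notify_customer]; r8 [shipped & payment_cleared -> stock_available]. ⇒ new: notify_customer, stock_available.
[3] r2 [stock_available & oversize_item -> packed]. ⇒ new: packed.
[4] r5 [packed & notify_customer -> carrier_assigned]. ⇒ new: carrier_assigned.
carrier_assigned first appears in round 4.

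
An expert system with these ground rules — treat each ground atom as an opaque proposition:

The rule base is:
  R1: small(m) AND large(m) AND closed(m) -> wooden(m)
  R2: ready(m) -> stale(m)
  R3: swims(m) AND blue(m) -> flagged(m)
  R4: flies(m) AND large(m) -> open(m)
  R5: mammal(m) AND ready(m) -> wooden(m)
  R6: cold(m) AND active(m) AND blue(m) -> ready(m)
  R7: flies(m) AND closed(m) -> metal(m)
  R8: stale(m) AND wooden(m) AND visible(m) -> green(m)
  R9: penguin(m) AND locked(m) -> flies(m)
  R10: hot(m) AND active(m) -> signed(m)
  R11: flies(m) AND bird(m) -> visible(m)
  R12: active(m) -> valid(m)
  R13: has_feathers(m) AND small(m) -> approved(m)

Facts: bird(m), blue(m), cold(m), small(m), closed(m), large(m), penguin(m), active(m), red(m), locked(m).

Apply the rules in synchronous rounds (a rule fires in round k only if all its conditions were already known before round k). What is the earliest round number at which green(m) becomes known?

Round 1: R1 [small(m) AND large(m) AND closed(m) -> wooden(m)]; R6 [cold(m) AND active(m) AND blue(m) -> ready(m)]; R9 [penguin(m) AND locked(m) -> flies(m)]; R12 [active(m) -> valid(m)]. New: wooden(m), ready(m), flies(m), valid(m).
Round 2: R2 [ready(m) -> stale(m)]; R4 [flies(m) AND large(m) -> open(m)]; R7 [flies(m) AND closed(m) -> metal(m)]; R11 [flies(m) AND bird(m) -> visible(m)]. New: stale(m), open(m), metal(m), visible(m).
Round 3: R8 [stale(m) AND wooden(m) AND visible(m) -> green(m)]. New: green(m).
green(m) first appears in round 3.

3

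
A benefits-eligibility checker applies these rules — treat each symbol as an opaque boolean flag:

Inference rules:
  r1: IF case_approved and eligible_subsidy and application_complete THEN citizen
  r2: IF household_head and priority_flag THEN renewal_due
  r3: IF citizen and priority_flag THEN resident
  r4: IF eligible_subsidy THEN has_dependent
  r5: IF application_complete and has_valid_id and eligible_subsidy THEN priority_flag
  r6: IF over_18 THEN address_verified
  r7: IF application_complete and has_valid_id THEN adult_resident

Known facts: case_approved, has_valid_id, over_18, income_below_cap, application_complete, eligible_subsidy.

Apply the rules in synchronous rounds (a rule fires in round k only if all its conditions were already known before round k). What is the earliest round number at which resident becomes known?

Round 1: r1 [IF case_approved and eligible_subsidy and application_complete THEN citizen]; r4 [IF eligible_subsidy THEN has_dependent]; r5 [IF application_complete and has_valid_id and eligible_subsidy THEN priority_flag]; r6 [IF over_18 THEN address_verified]; r7 [IF application_complete and has_valid_id THEN adult_resident]. New: citizen, has_dependent, priority_flag, address_verified, adult_resident.
Round 2: r3 [IF citizen and priority_flag THEN resident]. New: resident.
resident first appears in round 2.

2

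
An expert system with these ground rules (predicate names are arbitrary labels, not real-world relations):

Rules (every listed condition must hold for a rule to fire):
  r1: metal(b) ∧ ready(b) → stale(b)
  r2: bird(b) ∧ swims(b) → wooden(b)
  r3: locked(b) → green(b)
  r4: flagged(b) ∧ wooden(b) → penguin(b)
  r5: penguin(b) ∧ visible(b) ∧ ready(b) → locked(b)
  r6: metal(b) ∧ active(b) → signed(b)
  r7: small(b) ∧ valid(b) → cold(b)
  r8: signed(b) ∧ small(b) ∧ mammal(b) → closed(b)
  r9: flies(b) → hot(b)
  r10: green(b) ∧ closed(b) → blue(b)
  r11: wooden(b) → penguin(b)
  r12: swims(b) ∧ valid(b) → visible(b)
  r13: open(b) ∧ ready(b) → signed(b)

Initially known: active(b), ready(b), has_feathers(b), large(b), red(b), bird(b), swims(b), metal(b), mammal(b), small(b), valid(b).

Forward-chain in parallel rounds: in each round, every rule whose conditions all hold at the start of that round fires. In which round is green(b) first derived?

4

Round 1: r1 [metal(b) ∧ ready(b) → stale(b)]; r2 [bird(b) ∧ swims(b) → wooden(b)]; r6 [metal(b) ∧ active(b) → signed(b)]; r7 [small(b) ∧ valid(b) → cold(b)]; r12 [swims(b) ∧ valid(b) → visible(b)]. New: stale(b), wooden(b), signed(b), cold(b), visible(b).
Round 2: r8 [signed(b) ∧ small(b) ∧ mammal(b) → closed(b)]; r11 [wooden(b) → penguin(b)]. New: closed(b), penguin(b).
Round 3: r5 [penguin(b) ∧ visible(b) ∧ ready(b) → locked(b)]. New: locked(b).
Round 4: r3 [locked(b) → green(b)]. New: green(b).
green(b) first appears in round 4.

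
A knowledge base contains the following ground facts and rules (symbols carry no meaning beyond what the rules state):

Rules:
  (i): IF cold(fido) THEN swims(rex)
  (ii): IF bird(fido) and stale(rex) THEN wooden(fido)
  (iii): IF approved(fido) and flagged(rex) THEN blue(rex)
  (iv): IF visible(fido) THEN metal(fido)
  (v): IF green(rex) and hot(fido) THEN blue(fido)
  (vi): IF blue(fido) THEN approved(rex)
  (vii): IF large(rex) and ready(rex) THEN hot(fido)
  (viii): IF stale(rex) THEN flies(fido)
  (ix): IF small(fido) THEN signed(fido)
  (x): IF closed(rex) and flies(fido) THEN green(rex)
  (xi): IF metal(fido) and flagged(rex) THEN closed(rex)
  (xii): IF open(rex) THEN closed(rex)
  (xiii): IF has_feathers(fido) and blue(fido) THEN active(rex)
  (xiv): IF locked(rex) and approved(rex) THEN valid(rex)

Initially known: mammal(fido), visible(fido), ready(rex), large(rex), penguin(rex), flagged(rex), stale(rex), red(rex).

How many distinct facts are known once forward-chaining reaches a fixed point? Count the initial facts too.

Round 1 fires (iv), (vii), (viii), giving metal(fido), hot(fido), flies(fido).
Round 2 fires (xi), giving closed(rex).
Round 3 fires (x), giving green(rex).
Round 4 fires (v), giving blue(fido).
Round 5 fires (vi), giving approved(rex).
Closure: {approved(rex), blue(fido), closed(rex), flagged(rex), flies(fido), green(rex), hot(fido), large(rex), mammal(fido), metal(fido), penguin(rex), ready(rex), red(rex), stale(rex), visible(fido)} — 15 facts.

15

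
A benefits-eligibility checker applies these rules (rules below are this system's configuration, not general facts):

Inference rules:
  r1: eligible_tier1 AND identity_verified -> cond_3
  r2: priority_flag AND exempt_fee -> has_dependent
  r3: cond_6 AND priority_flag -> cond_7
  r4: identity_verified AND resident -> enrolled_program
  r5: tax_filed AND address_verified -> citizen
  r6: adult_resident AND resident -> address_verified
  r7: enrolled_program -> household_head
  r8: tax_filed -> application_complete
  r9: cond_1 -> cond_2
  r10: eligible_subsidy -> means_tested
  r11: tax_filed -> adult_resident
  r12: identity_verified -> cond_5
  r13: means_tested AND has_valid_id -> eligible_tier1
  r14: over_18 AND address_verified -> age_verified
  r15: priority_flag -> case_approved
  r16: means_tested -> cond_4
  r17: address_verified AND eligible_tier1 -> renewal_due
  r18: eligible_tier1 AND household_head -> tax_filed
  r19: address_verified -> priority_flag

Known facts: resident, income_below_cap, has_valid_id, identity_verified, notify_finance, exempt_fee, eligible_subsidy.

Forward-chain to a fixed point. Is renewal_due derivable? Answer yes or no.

Round 1 — r4, r10, r12, derive enrolled_program, means_tested, cond_5.
Round 2 — r7, r13, r16, derive household_head, eligible_tier1, cond_4.
Round 3 — r1, r18, derive cond_3, tax_filed.
Round 4 — r8, r11, derive application_complete, adult_resident.
Round 5 — r6, derive address_verified.
Round 6 — r5, r17, r19, derive citizen, renewal_due, priority_flag.
Round 7 — r2, r15, derive has_dependent, case_approved.
renewal_due appears in round 6, so it is derivable.

yes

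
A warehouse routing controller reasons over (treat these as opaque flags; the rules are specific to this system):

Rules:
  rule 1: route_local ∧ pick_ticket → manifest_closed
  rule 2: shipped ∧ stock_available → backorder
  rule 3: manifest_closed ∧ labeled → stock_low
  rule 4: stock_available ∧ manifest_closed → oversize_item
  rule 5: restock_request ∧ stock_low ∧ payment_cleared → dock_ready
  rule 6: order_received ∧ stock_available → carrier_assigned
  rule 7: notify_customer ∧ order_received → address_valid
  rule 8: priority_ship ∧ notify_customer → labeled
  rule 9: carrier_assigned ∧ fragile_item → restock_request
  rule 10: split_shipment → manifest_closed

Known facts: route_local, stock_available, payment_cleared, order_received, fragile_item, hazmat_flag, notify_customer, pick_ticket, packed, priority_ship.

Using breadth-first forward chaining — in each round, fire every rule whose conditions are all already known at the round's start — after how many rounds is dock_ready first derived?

3

Round 1: rule 1 [route_local ∧ pick_ticket → manifest_closed]; rule 6 [order_received ∧ stock_available → carrier_assigned]; rule 7 [notify_customer ∧ order_received → address_valid]; rule 8 [priority_ship ∧ notify_customer → labeled]. New: manifest_closed, carrier_assigned, address_valid, labeled.
Round 2: rule 3 [manifest_closed ∧ labeled → stock_low]; rule 4 [stock_available ∧ manifest_closed → oversize_item]; rule 9 [carrier_assigned ∧ fragile_item → restock_request]. New: stock_low, oversize_item, restock_request.
Round 3: rule 5 [restock_request ∧ stock_low ∧ payment_cleared → dock_ready]. New: dock_ready.
dock_ready first appears in round 3.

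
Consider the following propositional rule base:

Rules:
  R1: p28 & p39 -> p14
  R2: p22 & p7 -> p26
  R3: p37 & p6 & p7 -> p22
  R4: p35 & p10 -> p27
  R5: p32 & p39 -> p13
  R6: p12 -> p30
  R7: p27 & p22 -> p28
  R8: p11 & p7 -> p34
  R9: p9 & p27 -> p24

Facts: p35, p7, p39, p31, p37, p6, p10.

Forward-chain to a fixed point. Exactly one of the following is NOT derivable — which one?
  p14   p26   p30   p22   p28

p30

Round 1 fires R3, R4, giving p22, p27.
Round 2 fires R2, R7, giving p26, p28.
Round 3 fires R1, giving p14.
Derived: p26 (round 2), p14 (round 3), p28 (round 2), p22 (round 1). p30 never appears in any round.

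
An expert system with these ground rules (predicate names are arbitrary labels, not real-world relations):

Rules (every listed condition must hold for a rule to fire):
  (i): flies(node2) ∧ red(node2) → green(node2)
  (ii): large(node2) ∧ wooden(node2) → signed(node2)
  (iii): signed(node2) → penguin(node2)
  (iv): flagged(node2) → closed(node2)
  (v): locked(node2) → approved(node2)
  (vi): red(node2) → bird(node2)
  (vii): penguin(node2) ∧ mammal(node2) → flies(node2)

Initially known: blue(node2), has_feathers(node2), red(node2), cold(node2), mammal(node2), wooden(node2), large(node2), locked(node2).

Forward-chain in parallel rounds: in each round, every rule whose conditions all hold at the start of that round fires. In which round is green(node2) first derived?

4

Round 1: (ii) [large(node2) ∧ wooden(node2) → signed(node2)]; (v) [locked(node2) → approved(node2)]; (vi) [red(node2) → bird(node2)]. New: signed(node2), approved(node2), bird(node2).
Round 2: (iii) [signed(node2) → penguin(node2)]. New: penguin(node2).
Round 3: (vii) [penguin(node2) ∧ mammal(node2) → flies(node2)]. New: flies(node2).
Round 4: (i) [flies(node2) ∧ red(node2) → green(node2)]. New: green(node2).
green(node2) first appears in round 4.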